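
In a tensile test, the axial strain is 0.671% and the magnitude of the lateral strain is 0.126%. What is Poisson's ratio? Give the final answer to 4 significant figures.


nu = -epsilon_lat / epsilon_axial
Lateral strain is contraction (negative), so using magnitudes:
nu = 0.126 / 0.671
nu = 0.1878


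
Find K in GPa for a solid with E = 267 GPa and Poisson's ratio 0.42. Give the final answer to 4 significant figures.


K = E / (3*(1-2*nu))
K = 267 / (3*(1-2*0.42))
K = 556.3 GPa


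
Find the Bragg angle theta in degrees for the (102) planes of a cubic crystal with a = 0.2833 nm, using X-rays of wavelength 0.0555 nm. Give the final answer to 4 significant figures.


d = a / sqrt(h^2+k^2+l^2)
d = 0.2833 / sqrt(5) = 0.126696 nm
lambda = 2*d*sin(theta)  =>  sin(theta) = lambda / (2*d)
sin(theta) = 0.0555 / (2 * 0.126696) = 0.219029
theta = 12.65 deg


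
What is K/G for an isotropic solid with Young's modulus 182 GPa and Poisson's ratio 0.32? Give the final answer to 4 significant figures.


G = E / (2*(1+nu))
G = 182 / (2*(1+0.32)) = 68.9394 GPa
K = E / (3*(1-2*nu))
K = 182 / (3*(1-2*0.32)) = 168.519 GPa
K/G = 168.519 / 68.9394 = 2.444


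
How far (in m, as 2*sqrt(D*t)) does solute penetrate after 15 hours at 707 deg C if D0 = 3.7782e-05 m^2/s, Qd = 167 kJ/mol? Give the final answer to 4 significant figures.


Step 1: D = D0 * exp(-Qd/(R*T))
T = 980.15 K
D = 3.7782e-05 * exp(-167e3 / (8.314 * 980.15)) = 4.75463e-14 m^2/s
Step 2: L = 2*sqrt(D*t)
t = 15 h = 54000 s
L = 2*sqrt(4.75463e-14 * 54000) = 1.013e-04 m


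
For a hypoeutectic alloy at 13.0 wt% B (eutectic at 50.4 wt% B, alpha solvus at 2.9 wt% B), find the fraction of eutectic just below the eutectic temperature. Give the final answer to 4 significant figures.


f_primary = (C_e - C0) / (C_e - C_alpha_max)
f_primary = (50.4 - 13.0) / (50.4 - 2.9)
f_primary = 0.787368
f_eutectic = 1 - 0.787368 = 0.2126


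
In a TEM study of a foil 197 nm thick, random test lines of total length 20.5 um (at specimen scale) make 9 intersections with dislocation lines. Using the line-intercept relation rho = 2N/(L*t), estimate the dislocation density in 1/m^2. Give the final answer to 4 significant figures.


rho = 2N / (L * t)
L = 20.5 um = 2.05e-05 m, t = 197 nm = 1.97e-07 m
rho = 2 * 9 / (2.05e-05 * 1.97e-07)
rho = 4.457e+12 1/m^2


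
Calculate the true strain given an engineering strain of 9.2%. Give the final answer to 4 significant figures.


epsilon_true = ln(1 + epsilon_eng)
epsilon_true = ln(1 + 0.092)
epsilon_true = 0.08801


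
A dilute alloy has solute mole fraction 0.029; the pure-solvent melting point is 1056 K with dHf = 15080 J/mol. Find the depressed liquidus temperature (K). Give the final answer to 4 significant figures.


dT = R*Tm^2*x / dHf
dT = 8.314 * 1056^2 * 0.029 / 15080
dT = 17.8293 K
T_new = 1056 - 17.8293 = 1038 K


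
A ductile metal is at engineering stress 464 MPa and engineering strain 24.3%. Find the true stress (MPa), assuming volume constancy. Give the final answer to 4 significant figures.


sigma_true = sigma_eng * (1 + epsilon_eng)
sigma_true = 464 * (1 + 0.243)
sigma_true = 576.8 MPa


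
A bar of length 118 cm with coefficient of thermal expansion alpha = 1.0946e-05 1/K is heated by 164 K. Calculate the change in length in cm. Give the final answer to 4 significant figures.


dL = L0 * alpha * dT
dL = 118 * 1.0946e-05 * 164
dL = 0.2118 cm


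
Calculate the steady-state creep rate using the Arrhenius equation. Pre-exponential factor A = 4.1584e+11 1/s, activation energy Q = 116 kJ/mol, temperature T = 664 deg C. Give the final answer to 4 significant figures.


rate = A * exp(-Q / (R*T))
T = 664 + 273.15 = 937.15 K
rate = 4.1584e+11 * exp(-116e3 / (8.314 * 937.15))
rate = 142300 1/s


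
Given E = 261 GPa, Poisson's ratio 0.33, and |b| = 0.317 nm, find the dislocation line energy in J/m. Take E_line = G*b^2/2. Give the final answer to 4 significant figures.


Step 1: G = E / (2*(1+nu))
G = 261 / (2*(1+0.33)) = 98.1203 GPa = 9.81203e+10 Pa
Step 2: E_line = G*b^2/2
b = 0.317 nm = 3.17e-10 m
E_line = 0.5 * 9.81203e+10 * (3.17e-10)^2 = 4.93e-09 J/m


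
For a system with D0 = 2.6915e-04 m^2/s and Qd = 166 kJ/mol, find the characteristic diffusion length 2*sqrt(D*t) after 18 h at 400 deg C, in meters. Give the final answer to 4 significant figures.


Step 1: D = D0 * exp(-Qd/(R*T))
T = 673.15 K
D = 2.6915e-04 * exp(-166e3 / (8.314 * 673.15)) = 3.53487e-17 m^2/s
Step 2: L = 2*sqrt(D*t)
t = 18 h = 64800 s
L = 2*sqrt(3.53487e-17 * 64800) = 3.027e-06 m


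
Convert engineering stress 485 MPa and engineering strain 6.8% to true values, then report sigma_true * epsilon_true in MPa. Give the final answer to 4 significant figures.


sigma_true = sigma_eng * (1 + epsilon_eng)
sigma_true = 485 * (1 + 0.068) = 517.98 MPa
epsilon_true = ln(1 + epsilon_eng)
epsilon_true = ln(1 + 0.068) = 0.0657877
sigma_true * epsilon_true = 517.98 * 0.0657877 = 34.08 MPa


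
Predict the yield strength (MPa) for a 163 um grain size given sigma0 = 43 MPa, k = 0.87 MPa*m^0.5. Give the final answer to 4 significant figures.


sigma_y = sigma0 + k / sqrt(d)
d = 163 um = 1.63e-04 m
sigma_y = 43 + 0.87 / sqrt(1.63e-04)
sigma_y = 111.1 MPa


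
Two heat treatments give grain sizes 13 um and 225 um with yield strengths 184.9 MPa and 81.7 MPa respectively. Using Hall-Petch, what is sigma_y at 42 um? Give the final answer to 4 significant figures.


sigma_y = sigma0 + k / sqrt(d)
1/sqrt(d1) = 1/sqrt(1.3e-05) = 277.35;  1/sqrt(d2) = 66.6667
k = (sigma1 - sigma2) / (1/sqrt(d1) - 1/sqrt(d2)) = (184.9 - 81.7) / (277.35 - 66.6667) = 0.489834 MPa*m^0.5
sigma0 = sigma1 - k/sqrt(d1) = 184.9 - 0.489834*277.35 = 49.0444 MPa
sigma_y(d3) = 49.0444 + 0.489834 / sqrt(4.2e-05) = 124.6 MPa


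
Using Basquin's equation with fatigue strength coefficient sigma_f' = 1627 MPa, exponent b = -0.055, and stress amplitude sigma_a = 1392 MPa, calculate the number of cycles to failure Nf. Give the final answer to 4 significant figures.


sigma_a = sigma_f' * (2*Nf)^b
2*Nf = (sigma_a / sigma_f')^(1/b)
2*Nf = (1392 / 1627)^(1/-0.055)
2*Nf = 17.0525
Nf = 8.526 cycles


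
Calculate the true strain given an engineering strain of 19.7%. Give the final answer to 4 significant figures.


epsilon_true = ln(1 + epsilon_eng)
epsilon_true = ln(1 + 0.197)
epsilon_true = 0.1798


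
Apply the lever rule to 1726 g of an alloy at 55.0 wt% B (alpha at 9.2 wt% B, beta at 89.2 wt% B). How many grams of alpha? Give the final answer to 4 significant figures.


f_alpha = (C_beta - C0) / (C_beta - C_alpha)
f_alpha = (89.2 - 55.0) / (89.2 - 9.2) = 0.4275
m_alpha = f_alpha * m_total = 0.4275 * 1726 = 737.9 g


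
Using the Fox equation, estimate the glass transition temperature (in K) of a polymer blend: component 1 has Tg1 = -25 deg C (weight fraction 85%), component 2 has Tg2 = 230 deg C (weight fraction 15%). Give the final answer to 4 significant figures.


1/Tg = w1/Tg1 + w2/Tg2 (in Kelvin)
Tg1 = 248.15 K, Tg2 = 503.15 K
1/Tg = 0.85/248.15 + 0.15/503.15
Tg = 268.6 K


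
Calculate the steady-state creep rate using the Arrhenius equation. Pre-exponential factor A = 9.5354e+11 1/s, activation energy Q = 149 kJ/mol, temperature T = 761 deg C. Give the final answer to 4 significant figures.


rate = A * exp(-Q / (R*T))
T = 761 + 273.15 = 1034.15 K
rate = 9.5354e+11 * exp(-149e3 / (8.314 * 1034.15))
rate = 28390 1/s


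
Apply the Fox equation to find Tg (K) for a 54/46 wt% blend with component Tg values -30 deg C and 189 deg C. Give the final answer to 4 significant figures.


1/Tg = w1/Tg1 + w2/Tg2 (in Kelvin)
Tg1 = 243.15 K, Tg2 = 462.15 K
1/Tg = 0.54/243.15 + 0.46/462.15
Tg = 310.9 K


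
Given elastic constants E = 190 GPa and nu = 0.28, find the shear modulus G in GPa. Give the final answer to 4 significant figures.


G = E / (2*(1+nu))
G = 190 / (2*(1+0.28))
G = 74.22 GPa


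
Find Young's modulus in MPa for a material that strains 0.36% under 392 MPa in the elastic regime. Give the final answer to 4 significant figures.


E = sigma / epsilon
epsilon = 0.36% = 3.6e-03
E = 392 / 3.6e-03
E = 108900 MPa


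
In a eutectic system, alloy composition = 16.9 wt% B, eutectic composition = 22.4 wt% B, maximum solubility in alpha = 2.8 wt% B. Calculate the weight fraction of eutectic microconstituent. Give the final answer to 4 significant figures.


f_primary = (C_e - C0) / (C_e - C_alpha_max)
f_primary = (22.4 - 16.9) / (22.4 - 2.8)
f_primary = 0.280612
f_eutectic = 1 - 0.280612 = 0.7194


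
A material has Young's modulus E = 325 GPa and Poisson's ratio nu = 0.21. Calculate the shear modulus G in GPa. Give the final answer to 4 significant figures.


G = E / (2*(1+nu))
G = 325 / (2*(1+0.21))
G = 134.3 GPa


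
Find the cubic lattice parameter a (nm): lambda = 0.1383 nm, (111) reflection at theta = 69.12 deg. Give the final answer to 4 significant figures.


d = lambda / (2*sin(theta))
d = 0.1383 / (2*sin(69.12 deg))
d = 0.0740103 nm
a = d * sqrt(h^2+k^2+l^2) = 0.0740103 * sqrt(3)
a = 0.1282 nm


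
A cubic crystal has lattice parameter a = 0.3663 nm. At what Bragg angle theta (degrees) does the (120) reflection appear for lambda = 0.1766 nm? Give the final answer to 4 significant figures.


d = a / sqrt(h^2+k^2+l^2)
d = 0.3663 / sqrt(5) = 0.163814 nm
lambda = 2*d*sin(theta)  =>  sin(theta) = lambda / (2*d)
sin(theta) = 0.1766 / (2 * 0.163814) = 0.539025
theta = 32.62 deg


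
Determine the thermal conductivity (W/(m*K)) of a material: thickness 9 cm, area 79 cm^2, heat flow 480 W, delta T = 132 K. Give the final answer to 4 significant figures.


k = Q*L / (A*dT)
L = 0.09 m, A = 7.9e-03 m^2
k = 480 * 0.09 / (7.9e-03 * 132)
k = 41.43 W/(m*K)


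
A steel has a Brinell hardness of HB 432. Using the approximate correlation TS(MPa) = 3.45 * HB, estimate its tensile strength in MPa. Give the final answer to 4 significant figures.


TS (MPa) = 3.45 * HB
TS = 3.45 * 432
TS = 1490 MPa


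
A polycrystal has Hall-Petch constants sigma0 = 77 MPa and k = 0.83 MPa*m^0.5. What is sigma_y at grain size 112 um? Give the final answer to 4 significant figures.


sigma_y = sigma0 + k / sqrt(d)
d = 112 um = 1.12e-04 m
sigma_y = 77 + 0.83 / sqrt(1.12e-04)
sigma_y = 155.4 MPa


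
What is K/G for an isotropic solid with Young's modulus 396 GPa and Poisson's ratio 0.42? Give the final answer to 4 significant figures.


G = E / (2*(1+nu))
G = 396 / (2*(1+0.42)) = 139.437 GPa
K = E / (3*(1-2*nu))
K = 396 / (3*(1-2*0.42)) = 825 GPa
K/G = 825 / 139.437 = 5.917


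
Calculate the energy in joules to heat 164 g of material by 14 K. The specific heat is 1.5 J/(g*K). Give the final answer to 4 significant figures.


Q = m * cp * dT
Q = 164 * 1.5 * 14
Q = 3444 J


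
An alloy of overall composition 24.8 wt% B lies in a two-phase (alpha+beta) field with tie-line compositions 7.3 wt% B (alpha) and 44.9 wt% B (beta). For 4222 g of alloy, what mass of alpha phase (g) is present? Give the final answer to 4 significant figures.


f_alpha = (C_beta - C0) / (C_beta - C_alpha)
f_alpha = (44.9 - 24.8) / (44.9 - 7.3) = 0.534574
m_alpha = f_alpha * m_total = 0.534574 * 4222 = 2257 g


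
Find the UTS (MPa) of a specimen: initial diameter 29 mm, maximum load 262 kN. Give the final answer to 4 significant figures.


A0 = pi*(d/2)^2 = pi*(29/2)^2 = 660.52 mm^2
UTS = F_max / A0 = 262*1000 / 660.52
UTS = 396.7 MPa


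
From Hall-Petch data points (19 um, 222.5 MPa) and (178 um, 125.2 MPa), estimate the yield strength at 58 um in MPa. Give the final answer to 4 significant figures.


sigma_y = sigma0 + k / sqrt(d)
1/sqrt(d1) = 1/sqrt(1.9e-05) = 229.416;  1/sqrt(d2) = 74.9532
k = (sigma1 - sigma2) / (1/sqrt(d1) - 1/sqrt(d2)) = (222.5 - 125.2) / (229.416 - 74.9532) = 0.629926 MPa*m^0.5
sigma0 = sigma1 - k/sqrt(d1) = 222.5 - 0.629926*229.416 = 77.985 MPa
sigma_y(d3) = 77.985 + 0.629926 / sqrt(5.8e-05) = 160.7 MPa


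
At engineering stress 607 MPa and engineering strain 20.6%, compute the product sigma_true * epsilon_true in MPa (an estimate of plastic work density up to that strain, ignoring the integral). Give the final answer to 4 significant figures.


sigma_true = sigma_eng * (1 + epsilon_eng)
sigma_true = 607 * (1 + 0.206) = 732.042 MPa
epsilon_true = ln(1 + epsilon_eng)
epsilon_true = ln(1 + 0.206) = 0.187309
sigma_true * epsilon_true = 732.042 * 0.187309 = 137.1 MPa


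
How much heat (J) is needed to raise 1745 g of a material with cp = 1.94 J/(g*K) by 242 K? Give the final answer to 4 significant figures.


Q = m * cp * dT
Q = 1745 * 1.94 * 242
Q = 819200 J


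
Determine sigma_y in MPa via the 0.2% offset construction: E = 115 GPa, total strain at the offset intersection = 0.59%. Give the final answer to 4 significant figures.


Offset strain = 0.002
Elastic strain at yield = total_strain - offset = 5.9e-03 - 0.002 = 3.9e-03
sigma_y = E * elastic_strain = 115000 * 3.9e-03
sigma_y = 448.5 MPa


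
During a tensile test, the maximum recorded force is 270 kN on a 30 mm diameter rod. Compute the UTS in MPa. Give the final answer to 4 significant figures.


A0 = pi*(d/2)^2 = pi*(30/2)^2 = 706.858 mm^2
UTS = F_max / A0 = 270*1000 / 706.858
UTS = 382 MPa


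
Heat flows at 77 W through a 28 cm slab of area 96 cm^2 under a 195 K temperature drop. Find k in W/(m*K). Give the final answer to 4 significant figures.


k = Q*L / (A*dT)
L = 0.28 m, A = 9.6e-03 m^2
k = 77 * 0.28 / (9.6e-03 * 195)
k = 11.52 W/(m*K)


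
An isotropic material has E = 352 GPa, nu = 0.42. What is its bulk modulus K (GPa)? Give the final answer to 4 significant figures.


K = E / (3*(1-2*nu))
K = 352 / (3*(1-2*0.42))
K = 733.3 GPa


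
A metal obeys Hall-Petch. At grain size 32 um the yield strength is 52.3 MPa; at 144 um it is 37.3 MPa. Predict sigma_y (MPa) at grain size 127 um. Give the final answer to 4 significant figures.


sigma_y = sigma0 + k / sqrt(d)
1/sqrt(d1) = 1/sqrt(3.2e-05) = 176.777;  1/sqrt(d2) = 83.3333
k = (sigma1 - sigma2) / (1/sqrt(d1) - 1/sqrt(d2)) = (52.3 - 37.3) / (176.777 - 83.3333) = 0.160525 MPa*m^0.5
sigma0 = sigma1 - k/sqrt(d1) = 52.3 - 0.160525*176.777 = 23.9229 MPa
sigma_y(d3) = 23.9229 + 0.160525 / sqrt(1.27e-04) = 38.17 MPa


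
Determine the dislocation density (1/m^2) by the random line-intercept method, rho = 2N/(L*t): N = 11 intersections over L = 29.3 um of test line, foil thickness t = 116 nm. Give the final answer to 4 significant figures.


rho = 2N / (L * t)
L = 29.3 um = 2.93e-05 m, t = 116 nm = 1.16e-07 m
rho = 2 * 11 / (2.93e-05 * 1.16e-07)
rho = 6.473e+12 1/m^2


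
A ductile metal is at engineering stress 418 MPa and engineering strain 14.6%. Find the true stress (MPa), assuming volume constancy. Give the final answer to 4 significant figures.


sigma_true = sigma_eng * (1 + epsilon_eng)
sigma_true = 418 * (1 + 0.146)
sigma_true = 479 MPa


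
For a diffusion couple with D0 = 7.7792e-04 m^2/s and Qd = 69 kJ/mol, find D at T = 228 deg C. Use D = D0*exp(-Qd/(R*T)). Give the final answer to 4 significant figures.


D = D0 * exp(-Qd / (R*T))
T = 501.15 K
D = 7.7792e-04 * exp(-69e3 / (8.314 * 501.15))
D = 4.998e-11 m^2/s


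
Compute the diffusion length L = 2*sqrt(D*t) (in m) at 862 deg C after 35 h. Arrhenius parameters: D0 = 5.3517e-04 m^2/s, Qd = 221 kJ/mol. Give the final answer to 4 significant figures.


Step 1: D = D0 * exp(-Qd/(R*T))
T = 1135.15 K
D = 5.3517e-04 * exp(-221e3 / (8.314 * 1135.15)) = 3.61968e-14 m^2/s
Step 2: L = 2*sqrt(D*t)
t = 35 h = 126000 s
L = 2*sqrt(3.61968e-14 * 126000) = 1.351e-04 m


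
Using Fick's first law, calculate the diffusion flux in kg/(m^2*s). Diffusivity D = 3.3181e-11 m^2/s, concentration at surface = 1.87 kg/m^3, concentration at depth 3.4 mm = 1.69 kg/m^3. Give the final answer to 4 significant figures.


J = -D * (dC/dx) = D * (C1 - C2) / dx
J = 3.3181e-11 * (1.87 - 1.69) / 3.4e-03
J = 1.757e-09 kg/(m^2*s)


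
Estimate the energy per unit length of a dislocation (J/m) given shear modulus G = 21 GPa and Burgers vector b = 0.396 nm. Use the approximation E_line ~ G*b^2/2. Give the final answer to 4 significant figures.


E = G*b^2/2
b = 0.396 nm = 3.96e-10 m
G = 21 GPa = 2.1e+10 Pa
E = 0.5 * 2.1e+10 * (3.96e-10)^2
E = 1.647e-09 J/m


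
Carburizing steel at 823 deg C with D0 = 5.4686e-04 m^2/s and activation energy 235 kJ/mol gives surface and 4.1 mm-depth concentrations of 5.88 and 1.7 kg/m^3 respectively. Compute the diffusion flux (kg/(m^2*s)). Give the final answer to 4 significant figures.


Step 1: D = D0 * exp(-Qd/(R*T))
T = 823 + 273.15 = 1096.15 K
D = 5.4686e-04 * exp(-235e3 / (8.314 * 1096.15)) = 3.45986e-15 m^2/s
Step 2: J = D * (C1 - C2) / dx
J = 3.45986e-15 * (5.88 - 1.7) / 4.1e-03
J = 3.527e-12 kg/(m^2*s)


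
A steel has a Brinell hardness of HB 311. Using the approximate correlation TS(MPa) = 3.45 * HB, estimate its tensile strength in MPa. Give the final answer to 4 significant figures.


TS (MPa) = 3.45 * HB
TS = 3.45 * 311
TS = 1073 MPa


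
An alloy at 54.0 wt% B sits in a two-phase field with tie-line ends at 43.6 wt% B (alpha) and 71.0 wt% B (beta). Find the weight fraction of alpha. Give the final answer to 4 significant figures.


f_alpha = (C_beta - C0) / (C_beta - C_alpha)
f_alpha = (71.0 - 54.0) / (71.0 - 43.6)
f_alpha = 0.6204


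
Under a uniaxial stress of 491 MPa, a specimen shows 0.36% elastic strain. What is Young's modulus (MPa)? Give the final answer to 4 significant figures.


E = sigma / epsilon
epsilon = 0.36% = 3.6e-03
E = 491 / 3.6e-03
E = 136400 MPa


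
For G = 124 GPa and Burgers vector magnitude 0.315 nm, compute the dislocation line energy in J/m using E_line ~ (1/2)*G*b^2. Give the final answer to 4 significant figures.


E = G*b^2/2
b = 0.315 nm = 3.15e-10 m
G = 124 GPa = 1.24e+11 Pa
E = 0.5 * 1.24e+11 * (3.15e-10)^2
E = 6.152e-09 J/m


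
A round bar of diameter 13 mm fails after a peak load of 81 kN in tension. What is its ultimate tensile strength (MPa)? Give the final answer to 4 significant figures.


A0 = pi*(d/2)^2 = pi*(13/2)^2 = 132.732 mm^2
UTS = F_max / A0 = 81*1000 / 132.732
UTS = 610.3 MPa


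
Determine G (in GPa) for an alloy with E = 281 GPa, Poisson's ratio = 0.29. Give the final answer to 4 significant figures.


G = E / (2*(1+nu))
G = 281 / (2*(1+0.29))
G = 108.9 GPa


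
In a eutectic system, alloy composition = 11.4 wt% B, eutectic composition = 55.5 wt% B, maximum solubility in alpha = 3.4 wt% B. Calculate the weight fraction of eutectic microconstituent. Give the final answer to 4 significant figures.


f_primary = (C_e - C0) / (C_e - C_alpha_max)
f_primary = (55.5 - 11.4) / (55.5 - 3.4)
f_primary = 0.846449
f_eutectic = 1 - 0.846449 = 0.1536


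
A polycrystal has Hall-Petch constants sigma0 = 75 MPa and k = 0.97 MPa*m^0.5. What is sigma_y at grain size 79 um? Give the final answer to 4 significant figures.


sigma_y = sigma0 + k / sqrt(d)
d = 79 um = 7.9e-05 m
sigma_y = 75 + 0.97 / sqrt(7.9e-05)
sigma_y = 184.1 MPa


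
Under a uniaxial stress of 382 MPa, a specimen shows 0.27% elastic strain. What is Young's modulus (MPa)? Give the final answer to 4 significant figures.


E = sigma / epsilon
epsilon = 0.27% = 2.7e-03
E = 382 / 2.7e-03
E = 141500 MPa


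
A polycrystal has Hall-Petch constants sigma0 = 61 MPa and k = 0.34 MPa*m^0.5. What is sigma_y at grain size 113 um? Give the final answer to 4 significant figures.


sigma_y = sigma0 + k / sqrt(d)
d = 113 um = 1.13e-04 m
sigma_y = 61 + 0.34 / sqrt(1.13e-04)
sigma_y = 92.98 MPa


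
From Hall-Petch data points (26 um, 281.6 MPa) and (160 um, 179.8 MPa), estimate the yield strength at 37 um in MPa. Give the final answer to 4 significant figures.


sigma_y = sigma0 + k / sqrt(d)
1/sqrt(d1) = 1/sqrt(2.6e-05) = 196.116;  1/sqrt(d2) = 79.0569
k = (sigma1 - sigma2) / (1/sqrt(d1) - 1/sqrt(d2)) = (281.6 - 179.8) / (196.116 - 79.0569) = 0.869645 MPa*m^0.5
sigma0 = sigma1 - k/sqrt(d1) = 281.6 - 0.869645*196.116 = 111.048 MPa
sigma_y(d3) = 111.048 + 0.869645 / sqrt(3.7e-05) = 254 MPa


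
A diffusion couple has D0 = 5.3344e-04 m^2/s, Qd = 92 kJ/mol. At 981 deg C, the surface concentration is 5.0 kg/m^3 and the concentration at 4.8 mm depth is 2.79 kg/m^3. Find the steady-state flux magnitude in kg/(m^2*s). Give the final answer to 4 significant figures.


Step 1: D = D0 * exp(-Qd/(R*T))
T = 981 + 273.15 = 1254.15 K
D = 5.3344e-04 * exp(-92e3 / (8.314 * 1254.15)) = 7.85596e-08 m^2/s
Step 2: J = D * (C1 - C2) / dx
J = 7.85596e-08 * (5.0 - 2.79) / 4.8e-03
J = 3.617e-05 kg/(m^2*s)


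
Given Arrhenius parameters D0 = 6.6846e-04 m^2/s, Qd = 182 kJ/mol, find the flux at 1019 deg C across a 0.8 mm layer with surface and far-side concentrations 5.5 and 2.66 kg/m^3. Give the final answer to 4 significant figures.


Step 1: D = D0 * exp(-Qd/(R*T))
T = 1019 + 273.15 = 1292.15 K
D = 6.6846e-04 * exp(-182e3 / (8.314 * 1292.15)) = 2.9345e-11 m^2/s
Step 2: J = D * (C1 - C2) / dx
J = 2.9345e-11 * (5.5 - 2.66) / 8e-04
J = 1.042e-07 kg/(m^2*s)


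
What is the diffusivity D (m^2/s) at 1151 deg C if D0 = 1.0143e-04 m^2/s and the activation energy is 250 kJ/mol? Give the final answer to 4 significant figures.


D = D0 * exp(-Qd / (R*T))
T = 1424.15 K
D = 1.0143e-04 * exp(-250e3 / (8.314 * 1424.15))
D = 6.861e-14 m^2/s


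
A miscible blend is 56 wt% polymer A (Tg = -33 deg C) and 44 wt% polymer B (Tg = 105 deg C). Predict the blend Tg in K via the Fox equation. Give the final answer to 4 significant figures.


1/Tg = w1/Tg1 + w2/Tg2 (in Kelvin)
Tg1 = 240.15 K, Tg2 = 378.15 K
1/Tg = 0.56/240.15 + 0.44/378.15
Tg = 286.1 K


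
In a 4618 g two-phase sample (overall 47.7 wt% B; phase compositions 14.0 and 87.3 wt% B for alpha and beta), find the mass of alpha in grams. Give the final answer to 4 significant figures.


f_alpha = (C_beta - C0) / (C_beta - C_alpha)
f_alpha = (87.3 - 47.7) / (87.3 - 14.0) = 0.540246
m_alpha = f_alpha * m_total = 0.540246 * 4618 = 2495 g


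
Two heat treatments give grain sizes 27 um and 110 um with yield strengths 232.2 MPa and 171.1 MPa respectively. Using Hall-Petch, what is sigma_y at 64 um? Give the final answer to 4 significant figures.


sigma_y = sigma0 + k / sqrt(d)
1/sqrt(d1) = 1/sqrt(2.7e-05) = 192.45;  1/sqrt(d2) = 95.3463
k = (sigma1 - sigma2) / (1/sqrt(d1) - 1/sqrt(d2)) = (232.2 - 171.1) / (192.45 - 95.3463) = 0.629223 MPa*m^0.5
sigma0 = sigma1 - k/sqrt(d1) = 232.2 - 0.629223*192.45 = 111.106 MPa
sigma_y(d3) = 111.106 + 0.629223 / sqrt(6.4e-05) = 189.8 MPa


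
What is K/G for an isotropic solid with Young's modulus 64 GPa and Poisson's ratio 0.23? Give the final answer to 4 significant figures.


G = E / (2*(1+nu))
G = 64 / (2*(1+0.23)) = 26.0163 GPa
K = E / (3*(1-2*nu))
K = 64 / (3*(1-2*0.23)) = 39.5062 GPa
K/G = 39.5062 / 26.0163 = 1.519


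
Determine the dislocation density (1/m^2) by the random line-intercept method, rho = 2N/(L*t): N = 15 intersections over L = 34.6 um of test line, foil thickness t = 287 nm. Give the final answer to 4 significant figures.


rho = 2N / (L * t)
L = 34.6 um = 3.46e-05 m, t = 287 nm = 2.87e-07 m
rho = 2 * 15 / (3.46e-05 * 2.87e-07)
rho = 3.021e+12 1/m^2


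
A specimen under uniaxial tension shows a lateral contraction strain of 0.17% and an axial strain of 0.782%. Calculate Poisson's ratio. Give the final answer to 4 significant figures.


nu = -epsilon_lat / epsilon_axial
Lateral strain is contraction (negative), so using magnitudes:
nu = 0.17 / 0.782
nu = 0.2174


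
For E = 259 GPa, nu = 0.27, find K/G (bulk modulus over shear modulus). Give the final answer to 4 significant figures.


G = E / (2*(1+nu))
G = 259 / (2*(1+0.27)) = 101.969 GPa
K = E / (3*(1-2*nu))
K = 259 / (3*(1-2*0.27)) = 187.681 GPa
K/G = 187.681 / 101.969 = 1.841


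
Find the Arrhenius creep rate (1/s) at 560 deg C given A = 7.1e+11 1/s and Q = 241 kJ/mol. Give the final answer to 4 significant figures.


rate = A * exp(-Q / (R*T))
T = 560 + 273.15 = 833.15 K
rate = 7.1e+11 * exp(-241e3 / (8.314 * 833.15))
rate = 5.51e-04 1/s


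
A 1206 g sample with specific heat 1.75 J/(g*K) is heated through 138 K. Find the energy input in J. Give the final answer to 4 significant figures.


Q = m * cp * dT
Q = 1206 * 1.75 * 138
Q = 291200 J


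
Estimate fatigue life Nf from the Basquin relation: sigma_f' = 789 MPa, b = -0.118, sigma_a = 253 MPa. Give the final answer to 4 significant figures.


sigma_a = sigma_f' * (2*Nf)^b
2*Nf = (sigma_a / sigma_f')^(1/b)
2*Nf = (253 / 789)^(1/-0.118)
2*Nf = 15348.7
Nf = 7674 cycles


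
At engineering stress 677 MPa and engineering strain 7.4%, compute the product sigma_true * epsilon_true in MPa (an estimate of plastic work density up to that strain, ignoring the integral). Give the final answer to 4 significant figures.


sigma_true = sigma_eng * (1 + epsilon_eng)
sigma_true = 677 * (1 + 0.074) = 727.098 MPa
epsilon_true = ln(1 + epsilon_eng)
epsilon_true = ln(1 + 0.074) = 0.07139
sigma_true * epsilon_true = 727.098 * 0.07139 = 51.91 MPa


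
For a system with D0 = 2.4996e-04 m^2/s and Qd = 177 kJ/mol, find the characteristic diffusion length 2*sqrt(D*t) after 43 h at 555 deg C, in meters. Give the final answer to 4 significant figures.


Step 1: D = D0 * exp(-Qd/(R*T))
T = 828.15 K
D = 2.4996e-04 * exp(-177e3 / (8.314 * 828.15)) = 1.71155e-15 m^2/s
Step 2: L = 2*sqrt(D*t)
t = 43 h = 154800 s
L = 2*sqrt(1.71155e-15 * 154800) = 3.255e-05 m


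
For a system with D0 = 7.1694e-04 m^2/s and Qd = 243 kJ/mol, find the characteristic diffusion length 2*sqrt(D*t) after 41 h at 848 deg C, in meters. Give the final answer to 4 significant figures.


Step 1: D = D0 * exp(-Qd/(R*T))
T = 1121.15 K
D = 7.1694e-04 * exp(-243e3 / (8.314 * 1121.15)) = 3.41702e-15 m^2/s
Step 2: L = 2*sqrt(D*t)
t = 41 h = 147600 s
L = 2*sqrt(3.41702e-15 * 147600) = 4.492e-05 m


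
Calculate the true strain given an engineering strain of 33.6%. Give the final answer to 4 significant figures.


epsilon_true = ln(1 + epsilon_eng)
epsilon_true = ln(1 + 0.336)
epsilon_true = 0.2897


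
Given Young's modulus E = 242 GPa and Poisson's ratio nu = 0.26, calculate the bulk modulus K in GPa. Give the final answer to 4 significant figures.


K = E / (3*(1-2*nu))
K = 242 / (3*(1-2*0.26))
K = 168.1 GPa


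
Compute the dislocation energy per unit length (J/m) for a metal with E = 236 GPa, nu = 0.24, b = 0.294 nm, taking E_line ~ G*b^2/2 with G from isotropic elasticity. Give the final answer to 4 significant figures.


Step 1: G = E / (2*(1+nu))
G = 236 / (2*(1+0.24)) = 95.1613 GPa = 9.51613e+10 Pa
Step 2: E_line = G*b^2/2
b = 0.294 nm = 2.94e-10 m
E_line = 0.5 * 9.51613e+10 * (2.94e-10)^2 = 4.113e-09 J/m


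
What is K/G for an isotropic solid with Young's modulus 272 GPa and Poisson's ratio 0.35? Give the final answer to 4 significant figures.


G = E / (2*(1+nu))
G = 272 / (2*(1+0.35)) = 100.741 GPa
K = E / (3*(1-2*nu))
K = 272 / (3*(1-2*0.35)) = 302.222 GPa
K/G = 302.222 / 100.741 = 3


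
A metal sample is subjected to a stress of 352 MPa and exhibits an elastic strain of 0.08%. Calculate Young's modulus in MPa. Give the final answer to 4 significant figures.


E = sigma / epsilon
epsilon = 0.08% = 8e-04
E = 352 / 8e-04
E = 440000 MPa


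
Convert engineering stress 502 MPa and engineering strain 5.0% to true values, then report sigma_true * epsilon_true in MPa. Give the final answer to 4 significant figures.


sigma_true = sigma_eng * (1 + epsilon_eng)
sigma_true = 502 * (1 + 0.05) = 527.1 MPa
epsilon_true = ln(1 + epsilon_eng)
epsilon_true = ln(1 + 0.05) = 0.0487902
sigma_true * epsilon_true = 527.1 * 0.0487902 = 25.72 MPa


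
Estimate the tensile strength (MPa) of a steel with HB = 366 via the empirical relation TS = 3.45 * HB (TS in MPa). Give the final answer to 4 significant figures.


TS (MPa) = 3.45 * HB
TS = 3.45 * 366
TS = 1263 MPa


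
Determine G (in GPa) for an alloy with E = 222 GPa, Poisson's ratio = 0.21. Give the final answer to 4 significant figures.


G = E / (2*(1+nu))
G = 222 / (2*(1+0.21))
G = 91.74 GPa


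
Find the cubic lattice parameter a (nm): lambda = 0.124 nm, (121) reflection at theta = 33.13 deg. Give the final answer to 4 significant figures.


d = lambda / (2*sin(theta))
d = 0.124 / (2*sin(33.13 deg))
d = 0.113441 nm
a = d * sqrt(h^2+k^2+l^2) = 0.113441 * sqrt(6)
a = 0.2779 nm


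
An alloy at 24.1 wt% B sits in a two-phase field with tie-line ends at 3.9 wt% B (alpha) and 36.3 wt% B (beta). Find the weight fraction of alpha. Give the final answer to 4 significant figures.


f_alpha = (C_beta - C0) / (C_beta - C_alpha)
f_alpha = (36.3 - 24.1) / (36.3 - 3.9)
f_alpha = 0.3765


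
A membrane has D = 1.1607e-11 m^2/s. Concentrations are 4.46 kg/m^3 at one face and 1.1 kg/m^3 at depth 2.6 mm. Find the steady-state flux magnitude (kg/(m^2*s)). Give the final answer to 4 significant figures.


J = -D * (dC/dx) = D * (C1 - C2) / dx
J = 1.1607e-11 * (4.46 - 1.1) / 2.6e-03
J = 1.5e-08 kg/(m^2*s)


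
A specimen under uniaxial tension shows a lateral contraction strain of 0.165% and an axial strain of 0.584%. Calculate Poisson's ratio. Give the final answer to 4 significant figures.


nu = -epsilon_lat / epsilon_axial
Lateral strain is contraction (negative), so using magnitudes:
nu = 0.165 / 0.584
nu = 0.2825


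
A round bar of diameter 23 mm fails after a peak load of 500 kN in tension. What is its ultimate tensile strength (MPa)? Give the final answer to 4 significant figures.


A0 = pi*(d/2)^2 = pi*(23/2)^2 = 415.476 mm^2
UTS = F_max / A0 = 500*1000 / 415.476
UTS = 1203 MPa


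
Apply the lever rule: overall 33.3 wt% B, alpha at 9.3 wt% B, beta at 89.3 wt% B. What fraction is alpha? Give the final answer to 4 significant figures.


f_alpha = (C_beta - C0) / (C_beta - C_alpha)
f_alpha = (89.3 - 33.3) / (89.3 - 9.3)
f_alpha = 0.7


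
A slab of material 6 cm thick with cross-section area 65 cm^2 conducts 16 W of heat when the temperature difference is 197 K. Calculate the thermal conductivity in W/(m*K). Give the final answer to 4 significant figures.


k = Q*L / (A*dT)
L = 0.06 m, A = 6.5e-03 m^2
k = 16 * 0.06 / (6.5e-03 * 197)
k = 0.7497 W/(m*K)


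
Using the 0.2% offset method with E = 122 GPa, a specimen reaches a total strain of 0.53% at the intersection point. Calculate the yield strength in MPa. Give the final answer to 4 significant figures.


Offset strain = 0.002
Elastic strain at yield = total_strain - offset = 5.3e-03 - 0.002 = 3.3e-03
sigma_y = E * elastic_strain = 122000 * 3.3e-03
sigma_y = 402.6 MPa


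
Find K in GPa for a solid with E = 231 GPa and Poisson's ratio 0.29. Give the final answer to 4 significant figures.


K = E / (3*(1-2*nu))
K = 231 / (3*(1-2*0.29))
K = 183.3 GPa


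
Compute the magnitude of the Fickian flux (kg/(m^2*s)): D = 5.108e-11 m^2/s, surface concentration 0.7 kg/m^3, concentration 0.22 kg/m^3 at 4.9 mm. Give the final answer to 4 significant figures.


J = -D * (dC/dx) = D * (C1 - C2) / dx
J = 5.108e-11 * (0.7 - 0.22) / 4.9e-03
J = 5.004e-09 kg/(m^2*s)


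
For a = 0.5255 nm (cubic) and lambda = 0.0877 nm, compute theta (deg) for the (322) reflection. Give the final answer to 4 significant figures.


d = a / sqrt(h^2+k^2+l^2)
d = 0.5255 / sqrt(17) = 0.127452 nm
lambda = 2*d*sin(theta)  =>  sin(theta) = lambda / (2*d)
sin(theta) = 0.0877 / (2 * 0.127452) = 0.34405
theta = 20.12 deg


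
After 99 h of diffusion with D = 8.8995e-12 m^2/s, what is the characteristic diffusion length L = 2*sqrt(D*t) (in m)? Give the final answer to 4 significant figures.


t = 99 hr = 356400 s
Diffusion length = 2*sqrt(D*t)
= 2*sqrt(8.8995e-12 * 356400)
= 3.562e-03 m


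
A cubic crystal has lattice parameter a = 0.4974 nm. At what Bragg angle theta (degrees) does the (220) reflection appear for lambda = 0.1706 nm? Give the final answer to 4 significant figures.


d = a / sqrt(h^2+k^2+l^2)
d = 0.4974 / sqrt(8) = 0.175857 nm
lambda = 2*d*sin(theta)  =>  sin(theta) = lambda / (2*d)
sin(theta) = 0.1706 / (2 * 0.175857) = 0.485052
theta = 29.02 deg


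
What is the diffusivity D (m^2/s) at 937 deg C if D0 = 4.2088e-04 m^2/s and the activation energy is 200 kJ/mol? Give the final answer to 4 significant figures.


D = D0 * exp(-Qd / (R*T))
T = 1210.15 K
D = 4.2088e-04 * exp(-200e3 / (8.314 * 1210.15))
D = 9.797e-13 m^2/s


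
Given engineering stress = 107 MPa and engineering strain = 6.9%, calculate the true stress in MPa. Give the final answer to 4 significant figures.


sigma_true = sigma_eng * (1 + epsilon_eng)
sigma_true = 107 * (1 + 0.069)
sigma_true = 114.4 MPa


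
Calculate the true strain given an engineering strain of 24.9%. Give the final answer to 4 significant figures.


epsilon_true = ln(1 + epsilon_eng)
epsilon_true = ln(1 + 0.249)
epsilon_true = 0.2223


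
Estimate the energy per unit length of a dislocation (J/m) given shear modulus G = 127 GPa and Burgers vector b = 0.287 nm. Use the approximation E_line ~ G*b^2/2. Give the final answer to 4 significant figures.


E = G*b^2/2
b = 0.287 nm = 2.87e-10 m
G = 127 GPa = 1.27e+11 Pa
E = 0.5 * 1.27e+11 * (2.87e-10)^2
E = 5.23e-09 J/m


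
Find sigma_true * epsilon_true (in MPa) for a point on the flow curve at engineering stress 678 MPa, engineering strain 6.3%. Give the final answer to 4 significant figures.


sigma_true = sigma_eng * (1 + epsilon_eng)
sigma_true = 678 * (1 + 0.063) = 720.714 MPa
epsilon_true = ln(1 + epsilon_eng)
epsilon_true = ln(1 + 0.063) = 0.0610951
sigma_true * epsilon_true = 720.714 * 0.0610951 = 44.03 MPa


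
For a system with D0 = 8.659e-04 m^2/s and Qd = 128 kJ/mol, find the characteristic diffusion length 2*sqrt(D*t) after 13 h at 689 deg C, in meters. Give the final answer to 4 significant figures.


Step 1: D = D0 * exp(-Qd/(R*T))
T = 962.15 K
D = 8.659e-04 * exp(-128e3 / (8.314 * 962.15)) = 9.73108e-11 m^2/s
Step 2: L = 2*sqrt(D*t)
t = 13 h = 46800 s
L = 2*sqrt(9.73108e-11 * 46800) = 4.268e-03 m


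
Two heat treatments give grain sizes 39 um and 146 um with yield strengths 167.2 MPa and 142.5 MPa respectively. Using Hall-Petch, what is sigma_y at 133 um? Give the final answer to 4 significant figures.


sigma_y = sigma0 + k / sqrt(d)
1/sqrt(d1) = 1/sqrt(3.9e-05) = 160.128;  1/sqrt(d2) = 82.7606
k = (sigma1 - sigma2) / (1/sqrt(d1) - 1/sqrt(d2)) = (167.2 - 142.5) / (160.128 - 82.7606) = 0.319255 MPa*m^0.5
sigma0 = sigma1 - k/sqrt(d1) = 167.2 - 0.319255*160.128 = 116.078 MPa
sigma_y(d3) = 116.078 + 0.319255 / sqrt(1.33e-04) = 143.8 MPa


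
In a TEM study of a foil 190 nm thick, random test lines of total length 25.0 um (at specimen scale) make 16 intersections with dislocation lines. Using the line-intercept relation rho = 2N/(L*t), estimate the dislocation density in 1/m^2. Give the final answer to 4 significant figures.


rho = 2N / (L * t)
L = 25.0 um = 2.5e-05 m, t = 190 nm = 1.9e-07 m
rho = 2 * 16 / (2.5e-05 * 1.9e-07)
rho = 6.737e+12 1/m^2


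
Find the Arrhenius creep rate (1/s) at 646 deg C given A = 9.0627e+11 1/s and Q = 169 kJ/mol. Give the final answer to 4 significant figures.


rate = A * exp(-Q / (R*T))
T = 646 + 273.15 = 919.15 K
rate = 9.0627e+11 * exp(-169e3 / (8.314 * 919.15))
rate = 225.3 1/s


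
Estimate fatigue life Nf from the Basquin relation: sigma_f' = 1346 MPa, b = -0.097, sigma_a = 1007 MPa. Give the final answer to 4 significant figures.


sigma_a = sigma_f' * (2*Nf)^b
2*Nf = (sigma_a / sigma_f')^(1/b)
2*Nf = (1007 / 1346)^(1/-0.097)
2*Nf = 19.9127
Nf = 9.956 cycles


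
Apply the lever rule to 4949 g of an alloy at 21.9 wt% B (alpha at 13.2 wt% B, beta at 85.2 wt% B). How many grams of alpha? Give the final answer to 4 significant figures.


f_alpha = (C_beta - C0) / (C_beta - C_alpha)
f_alpha = (85.2 - 21.9) / (85.2 - 13.2) = 0.879167
m_alpha = f_alpha * m_total = 0.879167 * 4949 = 4351 g


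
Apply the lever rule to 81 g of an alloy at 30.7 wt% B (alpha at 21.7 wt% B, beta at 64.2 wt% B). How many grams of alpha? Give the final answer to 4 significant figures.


f_alpha = (C_beta - C0) / (C_beta - C_alpha)
f_alpha = (64.2 - 30.7) / (64.2 - 21.7) = 0.788235
m_alpha = f_alpha * m_total = 0.788235 * 81 = 63.85 g


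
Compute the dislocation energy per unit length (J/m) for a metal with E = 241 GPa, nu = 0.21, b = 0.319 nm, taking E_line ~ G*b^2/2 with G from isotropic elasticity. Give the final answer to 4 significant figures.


Step 1: G = E / (2*(1+nu))
G = 241 / (2*(1+0.21)) = 99.5868 GPa = 9.95868e+10 Pa
Step 2: E_line = G*b^2/2
b = 0.319 nm = 3.19e-10 m
E_line = 0.5 * 9.95868e+10 * (3.19e-10)^2 = 5.067e-09 J/m


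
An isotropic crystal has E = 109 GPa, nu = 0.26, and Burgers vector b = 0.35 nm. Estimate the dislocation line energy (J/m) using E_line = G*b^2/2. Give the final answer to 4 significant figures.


Step 1: G = E / (2*(1+nu))
G = 109 / (2*(1+0.26)) = 43.254 GPa = 4.3254e+10 Pa
Step 2: E_line = G*b^2/2
b = 0.35 nm = 3.5e-10 m
E_line = 0.5 * 4.3254e+10 * (3.5e-10)^2 = 2.649e-09 J/m


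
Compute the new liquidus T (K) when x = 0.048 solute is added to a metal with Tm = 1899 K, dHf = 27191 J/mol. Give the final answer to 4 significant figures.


dT = R*Tm^2*x / dHf
dT = 8.314 * 1899^2 * 0.048 / 27191
dT = 52.9268 K
T_new = 1899 - 52.9268 = 1846 K


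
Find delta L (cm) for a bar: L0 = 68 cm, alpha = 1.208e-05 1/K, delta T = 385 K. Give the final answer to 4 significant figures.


dL = L0 * alpha * dT
dL = 68 * 1.208e-05 * 385
dL = 0.3163 cm


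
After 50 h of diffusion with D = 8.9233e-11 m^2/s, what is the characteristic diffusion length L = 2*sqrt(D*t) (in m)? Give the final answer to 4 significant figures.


t = 50 hr = 180000 s
Diffusion length = 2*sqrt(D*t)
= 2*sqrt(8.9233e-11 * 180000)
= 8.015e-03 m


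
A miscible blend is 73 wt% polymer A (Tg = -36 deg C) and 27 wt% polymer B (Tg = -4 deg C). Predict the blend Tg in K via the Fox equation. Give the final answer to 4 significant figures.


1/Tg = w1/Tg1 + w2/Tg2 (in Kelvin)
Tg1 = 237.15 K, Tg2 = 269.15 K
1/Tg = 0.73/237.15 + 0.27/269.15
Tg = 245 K


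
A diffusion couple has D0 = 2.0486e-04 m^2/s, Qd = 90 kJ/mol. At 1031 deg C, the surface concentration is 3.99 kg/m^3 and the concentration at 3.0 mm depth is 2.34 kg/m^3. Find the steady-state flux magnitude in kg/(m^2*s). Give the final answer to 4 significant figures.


Step 1: D = D0 * exp(-Qd/(R*T))
T = 1031 + 273.15 = 1304.15 K
D = 2.0486e-04 * exp(-90e3 / (8.314 * 1304.15)) = 5.0885e-08 m^2/s
Step 2: J = D * (C1 - C2) / dx
J = 5.0885e-08 * (3.99 - 2.34) / 3e-03
J = 2.799e-05 kg/(m^2*s)


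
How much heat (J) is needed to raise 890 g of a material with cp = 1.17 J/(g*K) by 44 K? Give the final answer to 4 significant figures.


Q = m * cp * dT
Q = 890 * 1.17 * 44
Q = 45820 J


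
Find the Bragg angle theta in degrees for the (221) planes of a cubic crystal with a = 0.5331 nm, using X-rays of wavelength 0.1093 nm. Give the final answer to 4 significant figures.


d = a / sqrt(h^2+k^2+l^2)
d = 0.5331 / sqrt(9) = 0.1777 nm
lambda = 2*d*sin(theta)  =>  sin(theta) = lambda / (2*d)
sin(theta) = 0.1093 / (2 * 0.1777) = 0.307541
theta = 17.91 deg


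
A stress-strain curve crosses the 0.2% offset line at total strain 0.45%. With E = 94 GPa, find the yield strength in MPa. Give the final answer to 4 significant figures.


Offset strain = 0.002
Elastic strain at yield = total_strain - offset = 4.5e-03 - 0.002 = 2.5e-03
sigma_y = E * elastic_strain = 94000 * 2.5e-03
sigma_y = 235 MPa


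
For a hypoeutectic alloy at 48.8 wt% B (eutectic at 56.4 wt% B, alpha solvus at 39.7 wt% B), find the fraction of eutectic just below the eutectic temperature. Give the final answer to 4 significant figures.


f_primary = (C_e - C0) / (C_e - C_alpha_max)
f_primary = (56.4 - 48.8) / (56.4 - 39.7)
f_primary = 0.45509
f_eutectic = 1 - 0.45509 = 0.5449


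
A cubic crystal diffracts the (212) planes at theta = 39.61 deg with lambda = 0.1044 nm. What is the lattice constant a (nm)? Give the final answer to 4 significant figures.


d = lambda / (2*sin(theta))
d = 0.1044 / (2*sin(39.61 deg))
d = 0.0818748 nm
a = d * sqrt(h^2+k^2+l^2) = 0.0818748 * sqrt(9)
a = 0.2456 nm
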